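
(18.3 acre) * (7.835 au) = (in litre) 8.68e+19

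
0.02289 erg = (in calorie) 5.471e-10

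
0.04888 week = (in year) 0.0009374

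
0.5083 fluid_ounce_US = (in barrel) 9.455e-05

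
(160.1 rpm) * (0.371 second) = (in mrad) 6220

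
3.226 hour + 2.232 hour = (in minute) 327.5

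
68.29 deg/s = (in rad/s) 1.192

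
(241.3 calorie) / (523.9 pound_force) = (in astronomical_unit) 2.896e-12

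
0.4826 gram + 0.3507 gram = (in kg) 0.0008333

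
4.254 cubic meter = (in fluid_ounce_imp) 1.497e+05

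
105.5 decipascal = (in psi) 0.00153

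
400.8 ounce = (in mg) 1.136e+07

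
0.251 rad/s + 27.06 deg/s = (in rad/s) 0.7233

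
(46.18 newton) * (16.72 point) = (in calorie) 0.0651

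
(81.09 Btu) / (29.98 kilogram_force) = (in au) 1.945e-09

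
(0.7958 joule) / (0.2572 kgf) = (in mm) 315.5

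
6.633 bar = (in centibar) 663.3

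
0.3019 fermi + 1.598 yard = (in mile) 0.000908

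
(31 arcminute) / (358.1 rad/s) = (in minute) 4.197e-07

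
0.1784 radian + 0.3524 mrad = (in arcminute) 614.5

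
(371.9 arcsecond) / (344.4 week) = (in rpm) 8.266e-11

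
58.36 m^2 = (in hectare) 0.005836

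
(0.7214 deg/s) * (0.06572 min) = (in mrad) 49.65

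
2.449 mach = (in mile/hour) 1865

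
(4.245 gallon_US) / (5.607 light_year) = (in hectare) 3.029e-23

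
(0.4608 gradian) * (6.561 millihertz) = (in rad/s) 4.749e-05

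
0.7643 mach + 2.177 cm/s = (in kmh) 937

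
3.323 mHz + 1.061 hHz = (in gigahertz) 1.061e-07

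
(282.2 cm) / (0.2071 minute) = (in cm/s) 22.71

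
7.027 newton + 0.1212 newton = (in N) 7.148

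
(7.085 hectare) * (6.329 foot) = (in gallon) 3.611e+07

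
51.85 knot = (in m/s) 26.67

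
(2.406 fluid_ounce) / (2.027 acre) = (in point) 2.459e-05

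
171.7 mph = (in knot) 149.2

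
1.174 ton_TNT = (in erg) 4.912e+16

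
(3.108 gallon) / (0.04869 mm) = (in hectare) 0.02416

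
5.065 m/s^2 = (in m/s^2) 5.065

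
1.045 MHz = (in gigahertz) 0.001045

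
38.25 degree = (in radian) 0.6676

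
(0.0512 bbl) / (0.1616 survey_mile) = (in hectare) 3.13e-09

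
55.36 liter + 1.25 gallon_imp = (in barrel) 0.3839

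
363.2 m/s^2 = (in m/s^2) 363.2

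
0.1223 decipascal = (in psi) 1.774e-06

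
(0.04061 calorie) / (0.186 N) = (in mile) 0.0005676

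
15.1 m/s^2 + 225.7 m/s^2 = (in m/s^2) 240.8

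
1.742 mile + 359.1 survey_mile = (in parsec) 1.882e-11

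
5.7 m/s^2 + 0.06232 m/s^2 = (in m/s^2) 5.762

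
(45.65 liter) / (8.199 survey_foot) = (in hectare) 1.827e-06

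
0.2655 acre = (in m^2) 1074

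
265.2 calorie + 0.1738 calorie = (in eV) 6.93e+21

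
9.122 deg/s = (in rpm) 1.52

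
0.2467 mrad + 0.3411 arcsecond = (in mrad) 0.2484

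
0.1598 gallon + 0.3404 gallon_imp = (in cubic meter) 0.002152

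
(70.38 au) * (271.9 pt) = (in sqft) 1.087e+13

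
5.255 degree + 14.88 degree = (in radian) 0.3514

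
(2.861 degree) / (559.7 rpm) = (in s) 0.0008519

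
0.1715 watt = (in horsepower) 0.00023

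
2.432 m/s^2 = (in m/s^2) 2.432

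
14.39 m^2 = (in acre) 0.003556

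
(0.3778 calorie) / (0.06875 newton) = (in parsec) 7.451e-16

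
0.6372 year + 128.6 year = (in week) 6739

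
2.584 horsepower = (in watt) 1927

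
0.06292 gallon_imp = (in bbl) 0.001799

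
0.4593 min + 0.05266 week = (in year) 0.001011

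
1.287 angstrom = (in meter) 1.287e-10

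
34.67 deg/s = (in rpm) 5.778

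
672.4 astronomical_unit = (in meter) 1.006e+14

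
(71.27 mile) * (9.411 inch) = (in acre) 6.775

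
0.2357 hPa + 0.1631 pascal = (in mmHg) 0.178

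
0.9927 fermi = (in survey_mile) 6.168e-19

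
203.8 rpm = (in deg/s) 1223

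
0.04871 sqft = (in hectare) 4.525e-07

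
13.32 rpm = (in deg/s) 79.92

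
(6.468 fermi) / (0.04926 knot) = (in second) 2.552e-13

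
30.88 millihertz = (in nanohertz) 3.088e+07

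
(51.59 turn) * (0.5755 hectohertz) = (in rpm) 1.781e+05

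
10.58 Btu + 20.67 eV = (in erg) 1.116e+11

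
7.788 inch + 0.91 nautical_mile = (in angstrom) 1.686e+13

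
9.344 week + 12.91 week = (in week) 22.25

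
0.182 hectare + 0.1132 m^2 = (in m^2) 1820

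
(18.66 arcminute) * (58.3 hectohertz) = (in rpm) 302.2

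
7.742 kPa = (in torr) 58.07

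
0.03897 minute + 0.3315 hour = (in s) 1196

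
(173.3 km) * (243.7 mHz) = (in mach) 124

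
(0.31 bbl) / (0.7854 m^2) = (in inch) 2.471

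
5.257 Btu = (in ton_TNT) 1.326e-06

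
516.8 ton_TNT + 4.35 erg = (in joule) 2.162e+12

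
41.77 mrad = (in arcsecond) 8616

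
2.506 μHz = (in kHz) 2.506e-09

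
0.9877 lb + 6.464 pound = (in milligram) 3.38e+06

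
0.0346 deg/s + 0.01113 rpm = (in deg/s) 0.1014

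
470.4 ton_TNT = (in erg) 1.968e+19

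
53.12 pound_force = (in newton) 236.3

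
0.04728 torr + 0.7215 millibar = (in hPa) 0.7845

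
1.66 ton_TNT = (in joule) 6.945e+09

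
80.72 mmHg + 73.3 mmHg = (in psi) 2.978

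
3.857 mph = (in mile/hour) 3.857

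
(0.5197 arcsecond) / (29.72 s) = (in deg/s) 4.857e-06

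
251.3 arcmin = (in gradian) 4.654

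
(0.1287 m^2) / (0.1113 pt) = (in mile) 2.037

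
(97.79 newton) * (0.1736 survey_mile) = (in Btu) 25.9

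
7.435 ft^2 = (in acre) 0.0001707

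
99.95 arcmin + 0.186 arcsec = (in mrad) 29.08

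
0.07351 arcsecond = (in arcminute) 0.001225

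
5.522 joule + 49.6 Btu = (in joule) 5.234e+04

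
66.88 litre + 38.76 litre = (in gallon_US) 27.91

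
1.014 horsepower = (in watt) 756.1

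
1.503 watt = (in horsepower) 0.002016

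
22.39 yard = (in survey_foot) 67.17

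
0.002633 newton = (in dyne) 263.3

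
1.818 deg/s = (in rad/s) 0.03173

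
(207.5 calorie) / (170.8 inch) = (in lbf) 44.99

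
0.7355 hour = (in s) 2648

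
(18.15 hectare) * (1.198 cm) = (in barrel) 1.368e+04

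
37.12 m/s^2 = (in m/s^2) 37.12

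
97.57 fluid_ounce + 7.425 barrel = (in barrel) 7.443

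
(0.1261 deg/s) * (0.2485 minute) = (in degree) 1.88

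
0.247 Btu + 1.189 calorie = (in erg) 2.656e+09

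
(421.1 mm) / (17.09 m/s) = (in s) 0.02464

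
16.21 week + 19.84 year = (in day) 7355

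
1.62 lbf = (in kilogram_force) 0.7348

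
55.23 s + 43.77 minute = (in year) 8.503e-05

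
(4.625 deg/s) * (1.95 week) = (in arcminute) 3.273e+08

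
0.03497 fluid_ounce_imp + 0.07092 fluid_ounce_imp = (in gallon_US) 0.0007948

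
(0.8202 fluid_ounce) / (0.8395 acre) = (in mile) 4.436e-12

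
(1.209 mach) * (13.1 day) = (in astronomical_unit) 0.003115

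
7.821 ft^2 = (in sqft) 7.821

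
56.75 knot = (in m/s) 29.19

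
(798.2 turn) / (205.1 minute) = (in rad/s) 0.4075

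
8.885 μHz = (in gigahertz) 8.885e-15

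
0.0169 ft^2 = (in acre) 3.88e-07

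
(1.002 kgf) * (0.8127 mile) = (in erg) 1.285e+11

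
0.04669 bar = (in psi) 0.6772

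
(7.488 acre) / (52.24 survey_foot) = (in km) 1.903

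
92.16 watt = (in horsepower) 0.1236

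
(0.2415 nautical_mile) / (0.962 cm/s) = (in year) 0.001474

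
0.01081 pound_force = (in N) 0.04809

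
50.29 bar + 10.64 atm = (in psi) 885.8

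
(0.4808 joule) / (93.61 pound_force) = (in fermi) 1.155e+12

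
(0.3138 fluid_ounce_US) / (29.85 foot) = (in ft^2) 1.098e-05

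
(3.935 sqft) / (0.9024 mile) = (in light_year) 2.661e-20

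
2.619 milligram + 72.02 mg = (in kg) 7.464e-05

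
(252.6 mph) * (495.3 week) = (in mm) 3.383e+13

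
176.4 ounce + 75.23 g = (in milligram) 5.076e+06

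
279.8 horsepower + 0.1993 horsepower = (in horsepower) 280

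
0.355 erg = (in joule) 3.55e-08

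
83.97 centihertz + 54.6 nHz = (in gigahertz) 8.397e-10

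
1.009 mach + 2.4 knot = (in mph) 771.3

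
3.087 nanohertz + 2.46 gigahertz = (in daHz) 2.46e+08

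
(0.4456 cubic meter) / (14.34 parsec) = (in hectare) 1.007e-22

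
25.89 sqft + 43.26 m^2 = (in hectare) 0.004567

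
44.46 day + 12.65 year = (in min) 6.713e+06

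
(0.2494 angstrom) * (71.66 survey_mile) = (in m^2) 2.876e-06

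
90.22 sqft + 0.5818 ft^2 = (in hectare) 0.0008436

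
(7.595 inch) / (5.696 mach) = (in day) 1.151e-09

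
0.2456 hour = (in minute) 14.74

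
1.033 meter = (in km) 0.001033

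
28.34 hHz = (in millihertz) 2.834e+06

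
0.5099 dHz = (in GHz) 5.099e-11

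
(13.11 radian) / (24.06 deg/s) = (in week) 5.162e-05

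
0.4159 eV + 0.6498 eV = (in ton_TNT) 4.081e-29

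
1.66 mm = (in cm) 0.166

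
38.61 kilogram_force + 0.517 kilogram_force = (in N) 383.7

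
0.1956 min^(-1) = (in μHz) 3260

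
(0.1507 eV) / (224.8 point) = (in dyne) 3.045e-14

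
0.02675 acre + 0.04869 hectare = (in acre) 0.1471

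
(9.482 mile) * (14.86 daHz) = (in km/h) 8.163e+06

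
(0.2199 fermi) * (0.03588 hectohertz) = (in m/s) 7.89e-16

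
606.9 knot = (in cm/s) 3.122e+04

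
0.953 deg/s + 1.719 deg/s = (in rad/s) 0.04664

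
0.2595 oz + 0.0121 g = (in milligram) 7369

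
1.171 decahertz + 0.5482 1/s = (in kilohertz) 0.01226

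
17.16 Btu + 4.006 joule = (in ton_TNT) 4.328e-06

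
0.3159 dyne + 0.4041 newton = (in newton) 0.4041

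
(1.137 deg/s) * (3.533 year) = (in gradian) 1.408e+08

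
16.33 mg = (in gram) 0.01633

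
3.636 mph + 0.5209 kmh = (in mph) 3.96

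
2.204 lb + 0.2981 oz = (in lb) 2.223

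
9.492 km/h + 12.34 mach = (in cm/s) 4.204e+05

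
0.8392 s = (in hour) 0.0002331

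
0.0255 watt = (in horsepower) 3.42e-05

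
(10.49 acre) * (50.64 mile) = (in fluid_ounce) 1.17e+14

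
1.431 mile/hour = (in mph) 1.431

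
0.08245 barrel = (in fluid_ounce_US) 443.3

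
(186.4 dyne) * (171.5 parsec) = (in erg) 9.864e+22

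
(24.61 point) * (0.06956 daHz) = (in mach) 1.774e-05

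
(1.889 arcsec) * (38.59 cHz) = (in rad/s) 3.534e-06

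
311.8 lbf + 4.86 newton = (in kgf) 141.9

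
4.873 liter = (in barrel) 0.03065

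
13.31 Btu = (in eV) 8.765e+22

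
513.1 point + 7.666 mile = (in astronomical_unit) 8.247e-08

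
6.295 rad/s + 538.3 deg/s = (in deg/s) 899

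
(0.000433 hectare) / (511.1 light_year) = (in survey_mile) 5.564e-22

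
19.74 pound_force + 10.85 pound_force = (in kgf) 13.88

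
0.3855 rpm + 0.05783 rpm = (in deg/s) 2.66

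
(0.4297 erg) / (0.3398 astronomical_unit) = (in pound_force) 1.9e-19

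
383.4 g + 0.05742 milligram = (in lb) 0.8453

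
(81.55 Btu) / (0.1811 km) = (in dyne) 4.751e+07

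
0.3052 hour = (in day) 0.01272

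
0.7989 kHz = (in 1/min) 4.793e+04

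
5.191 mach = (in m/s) 1768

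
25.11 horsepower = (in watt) 1.872e+04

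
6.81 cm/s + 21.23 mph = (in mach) 0.02807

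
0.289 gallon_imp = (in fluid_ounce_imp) 46.24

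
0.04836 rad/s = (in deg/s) 2.771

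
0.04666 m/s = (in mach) 0.000137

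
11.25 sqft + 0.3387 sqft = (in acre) 0.000266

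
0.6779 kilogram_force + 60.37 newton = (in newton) 67.02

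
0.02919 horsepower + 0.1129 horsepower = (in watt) 106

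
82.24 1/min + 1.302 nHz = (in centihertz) 137.1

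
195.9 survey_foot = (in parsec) 1.935e-15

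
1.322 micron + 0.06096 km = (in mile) 0.03788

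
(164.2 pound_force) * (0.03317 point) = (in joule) 0.008547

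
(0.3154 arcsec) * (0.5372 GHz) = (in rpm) 7844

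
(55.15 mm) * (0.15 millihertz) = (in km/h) 2.978e-05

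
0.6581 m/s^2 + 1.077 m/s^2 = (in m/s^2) 1.735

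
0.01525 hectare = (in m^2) 152.5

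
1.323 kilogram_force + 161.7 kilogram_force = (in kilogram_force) 163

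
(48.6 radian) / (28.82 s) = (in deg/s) 96.62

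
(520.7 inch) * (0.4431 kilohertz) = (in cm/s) 5.86e+05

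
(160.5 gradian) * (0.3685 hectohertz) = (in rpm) 887.2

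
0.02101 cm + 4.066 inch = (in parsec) 3.354e-18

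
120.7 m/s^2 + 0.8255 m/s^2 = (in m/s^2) 121.5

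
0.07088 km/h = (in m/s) 0.01969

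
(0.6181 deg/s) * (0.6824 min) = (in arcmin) 1518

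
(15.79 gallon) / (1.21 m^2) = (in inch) 1.945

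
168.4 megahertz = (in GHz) 0.1684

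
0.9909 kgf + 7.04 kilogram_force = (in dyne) 7.876e+06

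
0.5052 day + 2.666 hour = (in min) 887.4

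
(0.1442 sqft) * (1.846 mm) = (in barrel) 0.0001555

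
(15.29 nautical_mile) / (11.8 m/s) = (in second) 2400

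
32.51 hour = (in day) 1.355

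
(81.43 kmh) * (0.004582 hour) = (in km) 0.3731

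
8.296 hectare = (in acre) 20.5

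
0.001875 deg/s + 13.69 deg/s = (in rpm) 2.282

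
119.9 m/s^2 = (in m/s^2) 119.9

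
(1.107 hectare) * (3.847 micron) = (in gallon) 11.25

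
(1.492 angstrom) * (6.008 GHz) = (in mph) 2.005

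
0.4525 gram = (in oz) 0.01596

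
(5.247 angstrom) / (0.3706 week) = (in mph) 5.237e-15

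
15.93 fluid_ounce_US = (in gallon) 0.1245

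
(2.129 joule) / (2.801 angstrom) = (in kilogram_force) 7.751e+08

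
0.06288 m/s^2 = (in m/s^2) 0.06288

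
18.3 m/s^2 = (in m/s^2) 18.3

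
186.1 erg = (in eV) 1.162e+14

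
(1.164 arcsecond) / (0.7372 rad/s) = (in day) 8.86e-11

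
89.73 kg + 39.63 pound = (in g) 1.077e+05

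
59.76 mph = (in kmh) 96.17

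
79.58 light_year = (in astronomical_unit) 5.033e+06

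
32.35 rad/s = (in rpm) 308.9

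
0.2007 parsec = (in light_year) 0.6546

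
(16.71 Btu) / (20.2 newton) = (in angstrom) 8.728e+12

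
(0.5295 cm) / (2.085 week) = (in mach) 1.233e-11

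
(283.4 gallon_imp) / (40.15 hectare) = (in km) 3.209e-09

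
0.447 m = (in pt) 1267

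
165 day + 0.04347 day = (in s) 1.426e+07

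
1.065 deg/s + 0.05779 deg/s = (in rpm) 0.1871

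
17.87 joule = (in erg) 1.787e+08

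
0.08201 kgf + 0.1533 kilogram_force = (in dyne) 2.308e+05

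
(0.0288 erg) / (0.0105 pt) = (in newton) 0.0007775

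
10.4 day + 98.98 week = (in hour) 1.688e+04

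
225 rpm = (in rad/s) 23.56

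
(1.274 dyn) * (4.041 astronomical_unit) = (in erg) 7.702e+13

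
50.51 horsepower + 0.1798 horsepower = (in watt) 3.78e+04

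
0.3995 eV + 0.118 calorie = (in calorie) 0.118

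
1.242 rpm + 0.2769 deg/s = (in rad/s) 0.1349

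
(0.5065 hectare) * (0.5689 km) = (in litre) 2.881e+09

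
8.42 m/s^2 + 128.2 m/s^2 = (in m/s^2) 136.6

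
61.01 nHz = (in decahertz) 6.101e-09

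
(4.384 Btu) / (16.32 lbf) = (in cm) 6371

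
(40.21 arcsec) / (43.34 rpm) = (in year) 1.362e-12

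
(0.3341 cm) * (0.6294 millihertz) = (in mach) 6.176e-09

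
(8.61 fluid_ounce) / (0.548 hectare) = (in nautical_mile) 2.509e-11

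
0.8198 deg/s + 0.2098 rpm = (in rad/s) 0.03628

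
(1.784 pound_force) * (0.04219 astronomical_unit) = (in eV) 3.126e+29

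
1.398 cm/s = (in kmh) 0.05033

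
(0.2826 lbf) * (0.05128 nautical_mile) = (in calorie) 28.53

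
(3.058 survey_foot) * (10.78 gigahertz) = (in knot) 1.953e+10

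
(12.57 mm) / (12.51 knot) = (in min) 3.255e-05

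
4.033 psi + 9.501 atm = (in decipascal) 9.905e+06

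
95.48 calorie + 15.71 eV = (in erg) 3.995e+09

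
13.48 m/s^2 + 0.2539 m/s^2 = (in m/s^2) 13.73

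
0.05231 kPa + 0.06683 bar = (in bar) 0.06735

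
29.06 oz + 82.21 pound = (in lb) 84.03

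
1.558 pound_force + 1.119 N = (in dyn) 8.049e+05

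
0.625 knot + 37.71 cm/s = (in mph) 1.563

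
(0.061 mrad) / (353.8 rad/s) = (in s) 1.724e-07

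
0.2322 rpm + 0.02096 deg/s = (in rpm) 0.2357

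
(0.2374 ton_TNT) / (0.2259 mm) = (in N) 4.397e+12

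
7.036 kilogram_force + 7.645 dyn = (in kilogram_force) 7.036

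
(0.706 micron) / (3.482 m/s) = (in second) 2.028e-07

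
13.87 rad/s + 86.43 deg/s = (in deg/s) 881.1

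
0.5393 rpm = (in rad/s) 0.05648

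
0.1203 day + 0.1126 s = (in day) 0.1203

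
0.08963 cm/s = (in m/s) 0.0008963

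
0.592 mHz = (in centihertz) 0.0592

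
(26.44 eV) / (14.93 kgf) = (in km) 2.893e-23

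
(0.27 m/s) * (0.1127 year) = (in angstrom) 9.596e+15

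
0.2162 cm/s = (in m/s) 0.002162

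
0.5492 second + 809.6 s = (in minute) 13.5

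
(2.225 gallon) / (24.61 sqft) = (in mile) 2.289e-06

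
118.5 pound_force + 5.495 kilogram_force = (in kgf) 59.25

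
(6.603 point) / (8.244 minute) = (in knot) 9.154e-06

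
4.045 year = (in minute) 2.126e+06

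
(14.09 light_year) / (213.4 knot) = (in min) 2.024e+13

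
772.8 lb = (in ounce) 1.236e+04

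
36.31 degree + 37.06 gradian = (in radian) 1.216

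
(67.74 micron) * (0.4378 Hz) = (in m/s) 2.966e-05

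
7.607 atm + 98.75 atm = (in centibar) 1.078e+04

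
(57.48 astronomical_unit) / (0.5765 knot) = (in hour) 8.054e+09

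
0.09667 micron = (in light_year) 1.022e-23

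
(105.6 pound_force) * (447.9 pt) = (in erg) 7.422e+08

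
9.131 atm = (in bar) 9.252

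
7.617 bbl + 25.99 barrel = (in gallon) 1411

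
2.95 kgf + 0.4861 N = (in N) 29.42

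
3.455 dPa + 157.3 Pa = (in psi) 0.02286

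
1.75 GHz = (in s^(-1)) 1.75e+09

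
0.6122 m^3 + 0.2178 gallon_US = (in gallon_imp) 134.8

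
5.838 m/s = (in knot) 11.35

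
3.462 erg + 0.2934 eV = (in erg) 3.462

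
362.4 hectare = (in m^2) 3.624e+06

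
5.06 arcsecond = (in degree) 0.001406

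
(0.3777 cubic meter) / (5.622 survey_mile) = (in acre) 1.032e-08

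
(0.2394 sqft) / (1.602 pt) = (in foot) 129.1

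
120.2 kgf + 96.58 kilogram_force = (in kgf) 216.8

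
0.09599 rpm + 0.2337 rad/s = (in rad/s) 0.2438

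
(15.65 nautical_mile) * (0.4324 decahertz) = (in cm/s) 1.253e+07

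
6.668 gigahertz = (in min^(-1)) 4.001e+11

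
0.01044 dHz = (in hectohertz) 1.044e-05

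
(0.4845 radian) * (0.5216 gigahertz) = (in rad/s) 2.527e+08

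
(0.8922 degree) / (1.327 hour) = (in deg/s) 0.0001868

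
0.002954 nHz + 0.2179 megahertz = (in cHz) 2.179e+07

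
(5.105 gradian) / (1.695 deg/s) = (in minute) 0.04518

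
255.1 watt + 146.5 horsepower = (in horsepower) 146.8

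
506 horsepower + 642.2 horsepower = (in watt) 8.562e+05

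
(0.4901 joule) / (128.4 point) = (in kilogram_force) 1.103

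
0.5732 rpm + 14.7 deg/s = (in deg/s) 18.14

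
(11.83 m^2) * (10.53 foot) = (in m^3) 37.97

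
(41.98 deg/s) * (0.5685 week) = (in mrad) 2.519e+08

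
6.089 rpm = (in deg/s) 36.53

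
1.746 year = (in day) 637.3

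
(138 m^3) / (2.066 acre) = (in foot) 0.05415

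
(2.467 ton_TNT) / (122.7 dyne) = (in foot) 2.76e+13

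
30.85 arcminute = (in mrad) 8.974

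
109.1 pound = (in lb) 109.1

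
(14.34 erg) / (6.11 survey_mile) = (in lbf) 3.278e-11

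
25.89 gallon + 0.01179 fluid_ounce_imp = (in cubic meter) 0.098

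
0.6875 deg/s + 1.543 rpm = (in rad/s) 0.1736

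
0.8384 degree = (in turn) 0.002329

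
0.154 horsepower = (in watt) 114.8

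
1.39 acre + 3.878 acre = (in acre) 5.268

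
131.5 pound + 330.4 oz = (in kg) 69.01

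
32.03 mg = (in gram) 0.03203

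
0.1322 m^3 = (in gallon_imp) 29.08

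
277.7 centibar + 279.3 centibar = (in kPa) 557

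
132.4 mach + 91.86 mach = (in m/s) 7.636e+04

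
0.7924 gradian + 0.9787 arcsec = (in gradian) 0.7927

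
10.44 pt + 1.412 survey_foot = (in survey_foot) 1.424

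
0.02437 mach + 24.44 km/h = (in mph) 33.75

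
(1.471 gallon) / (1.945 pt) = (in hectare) 0.0008115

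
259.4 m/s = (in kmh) 933.8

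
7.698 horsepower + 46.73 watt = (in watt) 5787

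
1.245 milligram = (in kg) 1.245e-06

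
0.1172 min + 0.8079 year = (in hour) 7077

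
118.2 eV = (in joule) 1.894e-17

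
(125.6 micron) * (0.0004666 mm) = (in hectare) 5.86e-15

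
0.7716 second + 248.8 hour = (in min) 1.493e+04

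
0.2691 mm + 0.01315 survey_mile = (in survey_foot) 69.43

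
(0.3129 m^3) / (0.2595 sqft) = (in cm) 1298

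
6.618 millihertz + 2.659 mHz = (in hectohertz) 9.277e-05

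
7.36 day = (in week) 1.051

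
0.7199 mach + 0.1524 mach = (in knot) 577.4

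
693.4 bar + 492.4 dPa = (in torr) 5.201e+05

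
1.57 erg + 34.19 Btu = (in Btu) 34.19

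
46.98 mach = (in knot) 3.11e+04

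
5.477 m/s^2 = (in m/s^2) 5.477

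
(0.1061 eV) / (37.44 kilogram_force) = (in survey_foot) 1.519e-22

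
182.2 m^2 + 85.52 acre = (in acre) 85.57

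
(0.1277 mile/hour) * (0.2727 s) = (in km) 1.557e-05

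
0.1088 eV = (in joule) 1.743e-20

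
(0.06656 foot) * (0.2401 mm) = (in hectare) 4.871e-10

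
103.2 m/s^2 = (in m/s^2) 103.2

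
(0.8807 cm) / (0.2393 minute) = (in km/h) 0.002208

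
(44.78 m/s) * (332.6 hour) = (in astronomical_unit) 0.0003584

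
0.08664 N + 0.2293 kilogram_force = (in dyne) 2.335e+05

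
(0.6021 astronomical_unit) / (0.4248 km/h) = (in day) 8.835e+06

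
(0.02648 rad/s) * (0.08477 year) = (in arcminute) 2.434e+08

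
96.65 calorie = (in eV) 2.524e+21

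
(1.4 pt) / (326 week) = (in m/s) 2.505e-12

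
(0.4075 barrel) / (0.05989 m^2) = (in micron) 1.082e+06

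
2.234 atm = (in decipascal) 2.264e+06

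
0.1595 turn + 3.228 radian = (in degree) 242.4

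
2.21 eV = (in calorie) 8.463e-20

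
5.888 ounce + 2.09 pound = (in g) 1115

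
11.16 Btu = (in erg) 1.177e+11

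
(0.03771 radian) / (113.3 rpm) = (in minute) 5.297e-05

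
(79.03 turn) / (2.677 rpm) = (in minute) 29.52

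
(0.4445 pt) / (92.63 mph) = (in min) 6.311e-08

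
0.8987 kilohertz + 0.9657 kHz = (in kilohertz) 1.864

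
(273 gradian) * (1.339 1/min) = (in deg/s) 5.483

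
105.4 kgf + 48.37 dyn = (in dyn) 1.034e+08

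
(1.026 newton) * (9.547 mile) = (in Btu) 14.94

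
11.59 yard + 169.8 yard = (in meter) 165.9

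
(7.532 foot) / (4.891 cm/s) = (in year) 1.488e-06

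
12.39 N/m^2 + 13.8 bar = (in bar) 13.8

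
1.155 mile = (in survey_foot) 6098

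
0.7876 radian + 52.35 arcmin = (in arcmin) 2760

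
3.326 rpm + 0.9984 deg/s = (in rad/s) 0.3657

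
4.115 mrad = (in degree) 0.2358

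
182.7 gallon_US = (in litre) 691.6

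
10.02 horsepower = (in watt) 7472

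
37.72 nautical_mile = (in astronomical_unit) 4.67e-07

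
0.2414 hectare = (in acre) 0.5965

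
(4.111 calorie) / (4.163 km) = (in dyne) 413.2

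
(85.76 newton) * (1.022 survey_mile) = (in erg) 1.411e+12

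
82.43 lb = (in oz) 1319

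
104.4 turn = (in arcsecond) 1.353e+08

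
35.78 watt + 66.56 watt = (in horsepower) 0.1372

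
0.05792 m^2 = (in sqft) 0.6234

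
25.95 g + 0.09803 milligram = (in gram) 25.95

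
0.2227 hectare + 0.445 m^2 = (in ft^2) 2.398e+04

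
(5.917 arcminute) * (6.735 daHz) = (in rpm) 1.107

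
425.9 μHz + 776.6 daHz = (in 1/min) 4.66e+05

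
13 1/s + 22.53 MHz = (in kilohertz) 2.253e+04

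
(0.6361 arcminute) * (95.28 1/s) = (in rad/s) 0.01763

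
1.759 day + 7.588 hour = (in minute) 2988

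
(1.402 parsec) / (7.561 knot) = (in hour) 3.089e+12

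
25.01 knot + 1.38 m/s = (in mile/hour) 31.87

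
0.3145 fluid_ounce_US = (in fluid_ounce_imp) 0.3273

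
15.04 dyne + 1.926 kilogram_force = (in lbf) 4.246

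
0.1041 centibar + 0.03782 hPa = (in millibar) 1.079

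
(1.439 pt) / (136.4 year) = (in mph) 2.64e-13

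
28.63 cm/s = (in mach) 0.0008408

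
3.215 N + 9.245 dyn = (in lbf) 0.7228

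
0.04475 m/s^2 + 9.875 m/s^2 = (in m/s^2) 9.92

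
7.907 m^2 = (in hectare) 0.0007907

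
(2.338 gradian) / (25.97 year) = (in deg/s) 2.569e-09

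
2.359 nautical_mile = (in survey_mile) 2.715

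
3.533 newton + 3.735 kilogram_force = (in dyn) 4.016e+06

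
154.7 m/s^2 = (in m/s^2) 154.7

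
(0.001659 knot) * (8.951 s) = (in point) 21.65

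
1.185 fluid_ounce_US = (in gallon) 0.009258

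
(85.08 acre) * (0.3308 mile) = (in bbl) 1.153e+09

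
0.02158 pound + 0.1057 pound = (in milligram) 5.773e+04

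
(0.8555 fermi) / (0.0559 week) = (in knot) 4.919e-20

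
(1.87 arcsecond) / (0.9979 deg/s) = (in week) 8.607e-10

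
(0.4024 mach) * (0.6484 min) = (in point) 1.511e+07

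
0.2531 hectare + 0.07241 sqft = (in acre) 0.6254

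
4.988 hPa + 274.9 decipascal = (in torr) 3.947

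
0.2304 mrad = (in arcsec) 47.52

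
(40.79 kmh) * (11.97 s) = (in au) 9.066e-10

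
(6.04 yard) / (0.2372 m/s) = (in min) 0.3881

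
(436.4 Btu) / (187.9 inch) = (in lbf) 2.169e+04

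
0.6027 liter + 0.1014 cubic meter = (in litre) 102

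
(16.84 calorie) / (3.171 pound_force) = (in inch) 196.7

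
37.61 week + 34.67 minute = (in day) 263.3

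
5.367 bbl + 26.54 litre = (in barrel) 5.534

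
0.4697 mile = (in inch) 2.976e+04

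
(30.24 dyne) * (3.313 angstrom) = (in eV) 6.253e+05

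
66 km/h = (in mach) 0.05384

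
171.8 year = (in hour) 1.505e+06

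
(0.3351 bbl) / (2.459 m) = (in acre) 5.354e-06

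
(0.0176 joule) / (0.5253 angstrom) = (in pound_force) 7.532e+07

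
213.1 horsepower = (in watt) 1.589e+05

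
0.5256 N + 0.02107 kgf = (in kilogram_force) 0.07467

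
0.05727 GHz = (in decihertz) 5.727e+08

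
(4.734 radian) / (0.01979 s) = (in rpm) 2284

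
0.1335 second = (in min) 0.002225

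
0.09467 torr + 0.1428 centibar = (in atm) 0.001534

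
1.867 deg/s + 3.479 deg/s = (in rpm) 0.891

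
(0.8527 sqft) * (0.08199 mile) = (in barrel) 65.75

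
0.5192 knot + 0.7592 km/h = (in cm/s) 47.8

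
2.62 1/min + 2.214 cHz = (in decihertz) 0.6581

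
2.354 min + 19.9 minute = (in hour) 0.3709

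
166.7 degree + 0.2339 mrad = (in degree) 166.7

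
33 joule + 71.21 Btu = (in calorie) 1.796e+04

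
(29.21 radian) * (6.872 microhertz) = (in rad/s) 0.0002007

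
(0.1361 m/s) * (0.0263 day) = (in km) 0.3093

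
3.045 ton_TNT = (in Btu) 1.208e+07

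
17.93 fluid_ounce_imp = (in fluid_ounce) 17.23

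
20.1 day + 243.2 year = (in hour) 2.131e+06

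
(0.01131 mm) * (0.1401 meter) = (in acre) 3.915e-10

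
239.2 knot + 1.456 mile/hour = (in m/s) 123.7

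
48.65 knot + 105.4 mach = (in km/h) 1.293e+05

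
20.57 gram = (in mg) 2.057e+04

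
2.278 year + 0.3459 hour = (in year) 2.278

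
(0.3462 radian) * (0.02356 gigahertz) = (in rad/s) 8.156e+06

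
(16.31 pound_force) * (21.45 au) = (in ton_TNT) 5.564e+04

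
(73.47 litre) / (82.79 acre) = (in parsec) 7.107e-24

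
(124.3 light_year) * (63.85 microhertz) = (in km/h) 2.703e+14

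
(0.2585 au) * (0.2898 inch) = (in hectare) 2.847e+04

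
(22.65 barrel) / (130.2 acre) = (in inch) 0.0002691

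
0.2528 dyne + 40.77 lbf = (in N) 181.4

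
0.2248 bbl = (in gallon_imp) 7.862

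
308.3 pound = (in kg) 139.8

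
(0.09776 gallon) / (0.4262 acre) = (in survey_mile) 1.333e-10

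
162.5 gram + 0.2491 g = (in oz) 5.741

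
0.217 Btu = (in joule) 228.9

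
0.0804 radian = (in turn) 0.0128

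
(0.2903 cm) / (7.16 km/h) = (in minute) 2.433e-05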